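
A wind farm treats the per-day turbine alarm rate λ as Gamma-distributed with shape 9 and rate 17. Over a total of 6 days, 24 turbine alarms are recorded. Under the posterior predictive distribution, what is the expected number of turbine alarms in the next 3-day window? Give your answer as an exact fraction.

99/23

Total count 24 over total exposure 6 days.
The Gamma prior is conjugate for the Poisson rate, so λ | data ~ Gamma(9+24, 17+6) = Gamma(33, 23).
Predictive mean over a 3-day window = T·E[λ|data] = 3·33/23 = 99/23.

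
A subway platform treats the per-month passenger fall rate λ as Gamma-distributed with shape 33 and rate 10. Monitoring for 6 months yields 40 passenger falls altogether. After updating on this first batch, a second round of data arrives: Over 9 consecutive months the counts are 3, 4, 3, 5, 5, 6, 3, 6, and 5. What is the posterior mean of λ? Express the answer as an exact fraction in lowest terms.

113/25

Total count 40 over total exposure 6 months.
After the first batch: Gamma(33 + 40, 10 + 6) = Gamma(73, 16).
Total count: 3 + 4 + 3 + 5 + 5 + 6 + 3 + 6 + 5 = 40.
Total exposure: 9 months.
After the second batch: Gamma(73 + 40, 16 + 9) = Gamma(113, 25).
Posterior mean = α'/β' = 113/25.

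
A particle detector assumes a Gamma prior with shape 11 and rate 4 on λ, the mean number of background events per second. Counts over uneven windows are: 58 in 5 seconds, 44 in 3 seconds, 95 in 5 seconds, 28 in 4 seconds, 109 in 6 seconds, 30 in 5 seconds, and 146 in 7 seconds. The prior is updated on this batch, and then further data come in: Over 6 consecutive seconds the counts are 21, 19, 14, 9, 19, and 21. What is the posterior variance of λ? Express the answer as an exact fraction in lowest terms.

Total count: 58 + 44 + 95 + 28 + 109 + 30 + 146 = 510.
Total exposure: 5 + 3 + 5 + 4 + 6 + 5 + 7 = 35 seconds.
After the first batch: Gamma(11 + 510, 4 + 35) = Gamma(521, 39).
Total count: 21 + 19 + 14 + 9 + 19 + 21 = 103.
Total exposure: 6 seconds.
After the second batch: Gamma(521 + 103, 39 + 6) = Gamma(624, 45).
Posterior variance = α'/β'² = 624/2025 = 208/675.

208/675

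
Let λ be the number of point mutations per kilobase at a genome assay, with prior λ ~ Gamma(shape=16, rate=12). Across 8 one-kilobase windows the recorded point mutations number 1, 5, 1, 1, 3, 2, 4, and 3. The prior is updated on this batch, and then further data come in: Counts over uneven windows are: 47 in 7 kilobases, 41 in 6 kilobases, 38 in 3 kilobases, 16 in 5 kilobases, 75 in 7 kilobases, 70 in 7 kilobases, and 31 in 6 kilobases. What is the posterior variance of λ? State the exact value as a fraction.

Total count: 1 + 5 + 1 + 1 + 3 + 2 + 4 + 3 = 20.
Total exposure: 8 kilobases.
After the first batch: Gamma(16 + 20, 12 + 8) = Gamma(36, 20).
Total count: 47 + 41 + 38 + 16 + 75 + 70 + 31 = 318.
Total exposure: 7 + 6 + 3 + 5 + 7 + 7 + 6 = 41 kilobases.
After the second batch: Gamma(36 + 318, 20 + 41) = Gamma(354, 61).
Posterior variance = α'/β'² = 354/3721.

354/3721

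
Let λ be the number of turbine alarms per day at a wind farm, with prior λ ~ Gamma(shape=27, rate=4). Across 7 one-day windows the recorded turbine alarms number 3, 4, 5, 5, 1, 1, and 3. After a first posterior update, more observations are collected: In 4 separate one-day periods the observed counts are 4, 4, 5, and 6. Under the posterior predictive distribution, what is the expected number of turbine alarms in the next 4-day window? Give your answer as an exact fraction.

272/15

Total count: 3 + 4 + 5 + 5 + 1 + 1 + 3 = 22.
Total exposure: 7 days.
After the first batch: Gamma(27 + 22, 4 + 7) = Gamma(49, 11).
Total count: 4 + 4 + 5 + 6 = 19.
Total exposure: 4 days.
After the second batch: Gamma(49 + 19, 11 + 4) = Gamma(68, 15).
Predictive mean over a 4-day window = T·E[λ|data] = 4·68/15 = 272/15.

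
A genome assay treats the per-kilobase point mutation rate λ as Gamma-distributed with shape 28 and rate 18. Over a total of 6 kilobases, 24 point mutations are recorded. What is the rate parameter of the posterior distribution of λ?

24

Total count 24 over total exposure 6 kilobases.
The Gamma prior is conjugate for the Poisson rate, so λ | data ~ Gamma(28+24, 18+6) = Gamma(52, 24).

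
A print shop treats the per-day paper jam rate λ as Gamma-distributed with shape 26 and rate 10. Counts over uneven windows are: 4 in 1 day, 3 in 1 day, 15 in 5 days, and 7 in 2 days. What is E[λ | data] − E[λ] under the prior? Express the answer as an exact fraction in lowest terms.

28/95

Total count: 4 + 3 + 15 + 7 = 29.
Total exposure: 1 + 1 + 5 + 2 = 9 days.
By Gamma–Poisson conjugacy, the posterior is Gamma(α + Σx, β + Σt) = Gamma(26 + 29, 10 + 9) = Gamma(55, 19).
Posterior mean = 55/19 = 55/19; prior mean = 26/10 = 13/5. Difference = 55/19 − 13/5 = 28/95.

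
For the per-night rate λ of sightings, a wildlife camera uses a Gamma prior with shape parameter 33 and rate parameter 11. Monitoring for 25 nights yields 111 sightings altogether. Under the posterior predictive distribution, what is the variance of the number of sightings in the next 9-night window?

45

Total count 111 over total exposure 25 nights.
By Gamma–Poisson conjugacy, the posterior is Gamma(α + Σx, β + Σt) = Gamma(33 + 111, 11 + 25) = Gamma(144, 36).
The posterior predictive for a window of length T is Negative Binomial with variance T·α'·(β'+T)/β'² = 9·144·45/1296 = 45.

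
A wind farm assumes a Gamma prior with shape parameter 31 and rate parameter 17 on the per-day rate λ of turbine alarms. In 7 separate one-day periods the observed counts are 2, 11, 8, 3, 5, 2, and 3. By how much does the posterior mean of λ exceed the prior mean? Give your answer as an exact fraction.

Total count: 2 + 11 + 8 + 3 + 5 + 2 + 3 = 34.
Total exposure: 7 days.
Posterior: α' = 31 + 34 = 65, β' = 17 + 7 = 24.
Posterior mean = 65/24 = 65/24; prior mean = 31/17 = 31/17. Difference = 65/24 − 31/17 = 361/408.

361/408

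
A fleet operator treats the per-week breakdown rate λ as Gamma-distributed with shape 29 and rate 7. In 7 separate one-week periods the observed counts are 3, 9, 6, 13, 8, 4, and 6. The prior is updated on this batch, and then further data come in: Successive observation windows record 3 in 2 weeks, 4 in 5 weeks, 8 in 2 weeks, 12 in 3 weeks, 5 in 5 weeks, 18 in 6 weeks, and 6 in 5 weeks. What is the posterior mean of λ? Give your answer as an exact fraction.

Total count: 3 + 9 + 6 + 13 + 8 + 4 + 6 = 49.
Total exposure: 7 weeks.
After the first batch: Gamma(29 + 49, 7 + 7) = Gamma(78, 14).
Total count: 3 + 4 + 8 + 12 + 5 + 18 + 6 = 56.
Total exposure: 2 + 5 + 2 + 3 + 5 + 6 + 5 = 28 weeks.
After the second batch: Gamma(78 + 56, 14 + 28) = Gamma(134, 42).
Posterior mean = α'/β' = 134/42 = 67/21.

67/21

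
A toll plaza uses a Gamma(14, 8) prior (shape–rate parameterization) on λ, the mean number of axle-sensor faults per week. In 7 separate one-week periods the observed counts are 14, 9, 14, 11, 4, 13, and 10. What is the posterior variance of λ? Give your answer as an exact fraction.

Total count: 14 + 9 + 14 + 11 + 4 + 13 + 10 = 75.
Total exposure: 7 weeks.
Posterior: α' = 14 + 75 = 89, β' = 8 + 7 = 15.
Posterior variance = α'/β'² = 89/225.

89/225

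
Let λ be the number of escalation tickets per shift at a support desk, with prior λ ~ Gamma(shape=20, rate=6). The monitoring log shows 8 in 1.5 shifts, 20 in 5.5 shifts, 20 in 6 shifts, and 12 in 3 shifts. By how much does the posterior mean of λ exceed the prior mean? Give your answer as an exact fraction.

10/33

Total count: 8 + 20 + 20 + 12 = 60.
Total exposure: 1.5 + 5.5 + 6 + 3 = 16 shifts.
By Gamma–Poisson conjugacy, the posterior is Gamma(α + Σx, β + Σt) = Gamma(20 + 60, 6 + 16) = Gamma(80, 22).
Posterior mean = 80/22 = 40/11; prior mean = 20/6 = 10/3. Difference = 40/11 − 10/3 = 10/33.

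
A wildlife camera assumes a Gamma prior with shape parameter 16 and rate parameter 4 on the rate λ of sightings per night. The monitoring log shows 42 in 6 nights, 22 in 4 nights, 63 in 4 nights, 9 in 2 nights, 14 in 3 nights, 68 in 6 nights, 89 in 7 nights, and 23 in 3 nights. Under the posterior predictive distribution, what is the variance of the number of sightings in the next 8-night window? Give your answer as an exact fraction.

Total count: 42 + 22 + 63 + 9 + 14 + 68 + 89 + 23 = 330.
Total exposure: 6 + 4 + 4 + 2 + 3 + 6 + 7 + 3 = 35 nights.
Gamma(α, β) with Poisson data over total exposure Σt gives posterior Gamma(α+Σx, β+Σt) = Gamma(346, 39).
The posterior predictive for a window of length T is Negative Binomial with variance T·α'·(β'+T)/β'² = 8·346·47/1521 = 130096/1521.

130096/1521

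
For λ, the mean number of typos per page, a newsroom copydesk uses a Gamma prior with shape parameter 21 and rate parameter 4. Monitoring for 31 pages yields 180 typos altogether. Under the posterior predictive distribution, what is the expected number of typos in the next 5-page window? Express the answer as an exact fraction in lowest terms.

Total count 180 over total exposure 31 pages.
The Gamma prior is conjugate for the Poisson rate, so λ | data ~ Gamma(21+180, 4+31) = Gamma(201, 35).
Predictive mean over a 5-page window = T·E[λ|data] = 5·201/35 = 201/7.

201/7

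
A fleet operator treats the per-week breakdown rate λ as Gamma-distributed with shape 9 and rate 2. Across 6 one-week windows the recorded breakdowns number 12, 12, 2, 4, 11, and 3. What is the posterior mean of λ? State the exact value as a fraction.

Total count: 12 + 12 + 2 + 4 + 11 + 3 = 44.
Total exposure: 6 weeks.
Posterior: α' = 9 + 44 = 53, β' = 2 + 6 = 8.
Posterior mean = α'/β' = 53/8.

53/8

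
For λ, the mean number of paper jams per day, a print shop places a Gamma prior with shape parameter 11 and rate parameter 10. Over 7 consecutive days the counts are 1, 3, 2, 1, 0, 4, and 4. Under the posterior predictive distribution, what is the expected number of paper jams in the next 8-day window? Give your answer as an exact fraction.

Total count: 1 + 3 + 2 + 1 + 0 + 4 + 4 = 15.
Total exposure: 7 days.
Conjugate update: add total count to the shape and total exposure to the rate, giving Gamma(26, 17).
Predictive mean over an 8-day window = T·E[λ|data] = 8·26/17 = 208/17.

208/17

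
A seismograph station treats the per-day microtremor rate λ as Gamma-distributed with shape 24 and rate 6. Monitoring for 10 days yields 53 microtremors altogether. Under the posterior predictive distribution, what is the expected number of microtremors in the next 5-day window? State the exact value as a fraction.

385/16

Total count 53 over total exposure 10 days.
Gamma(α, β) with Poisson data over total exposure Σt gives posterior Gamma(α+Σx, β+Σt) = Gamma(77, 16).
Predictive mean over a 5-day window = T·E[λ|data] = 5·77/16 = 385/16.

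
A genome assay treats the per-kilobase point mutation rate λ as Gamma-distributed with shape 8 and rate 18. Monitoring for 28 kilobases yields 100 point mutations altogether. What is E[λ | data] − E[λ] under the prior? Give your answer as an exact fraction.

Total count 100 over total exposure 28 kilobases.
The Gamma prior is conjugate for the Poisson rate, so λ | data ~ Gamma(8+100, 18+28) = Gamma(108, 46).
Posterior mean = 108/46 = 54/23; prior mean = 8/18 = 4/9. Difference = 54/23 − 4/9 = 394/207.

394/207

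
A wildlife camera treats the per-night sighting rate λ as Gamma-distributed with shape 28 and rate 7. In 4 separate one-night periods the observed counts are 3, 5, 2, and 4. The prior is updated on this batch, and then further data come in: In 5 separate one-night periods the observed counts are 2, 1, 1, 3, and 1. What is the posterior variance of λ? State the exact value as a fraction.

Total count: 3 + 5 + 2 + 4 = 14.
Total exposure: 4 nights.
After the first batch: Gamma(28 + 14, 7 + 4) = Gamma(42, 11).
Total count: 2 + 1 + 1 + 3 + 1 = 8.
Total exposure: 5 nights.
After the second batch: Gamma(42 + 8, 11 + 5) = Gamma(50, 16).
Posterior variance = α'/β'² = 50/256 = 25/128.

25/128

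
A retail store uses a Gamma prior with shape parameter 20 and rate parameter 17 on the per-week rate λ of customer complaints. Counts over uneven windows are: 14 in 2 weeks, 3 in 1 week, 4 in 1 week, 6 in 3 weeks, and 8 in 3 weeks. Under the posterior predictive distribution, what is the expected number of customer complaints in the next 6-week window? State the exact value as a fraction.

Total count: 14 + 3 + 4 + 6 + 8 = 35.
Total exposure: 2 + 1 + 1 + 3 + 3 = 10 weeks.
Posterior: α' = 20 + 35 = 55, β' = 17 + 10 = 27.
Predictive mean over a 6-week window = T·E[λ|data] = 6·55/27 = 110/9.

110/9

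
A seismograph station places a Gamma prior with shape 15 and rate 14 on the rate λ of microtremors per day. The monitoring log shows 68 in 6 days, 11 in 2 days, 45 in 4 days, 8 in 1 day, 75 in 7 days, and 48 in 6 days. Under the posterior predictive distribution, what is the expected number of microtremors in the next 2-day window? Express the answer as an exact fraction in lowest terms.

27/2

Total count: 68 + 11 + 45 + 8 + 75 + 48 = 255.
Total exposure: 6 + 2 + 4 + 1 + 7 + 6 = 26 days.
Conjugate update: add total count to the shape and total exposure to the rate, giving Gamma(270, 40).
Predictive mean over a 2-day window = T·E[λ|data] = 2·270/40 = 27/2.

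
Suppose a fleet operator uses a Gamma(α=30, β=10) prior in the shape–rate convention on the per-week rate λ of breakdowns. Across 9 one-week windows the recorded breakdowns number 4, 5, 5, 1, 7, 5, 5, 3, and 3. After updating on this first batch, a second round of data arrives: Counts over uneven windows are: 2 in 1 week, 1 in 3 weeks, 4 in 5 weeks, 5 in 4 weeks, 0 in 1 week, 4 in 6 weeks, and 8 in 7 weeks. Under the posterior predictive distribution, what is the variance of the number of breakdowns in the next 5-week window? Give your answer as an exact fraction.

Total count: 4 + 5 + 5 + 1 + 7 + 5 + 5 + 3 + 3 = 38.
Total exposure: 9 weeks.
After the first batch: Gamma(30 + 38, 10 + 9) = Gamma(68, 19).
Total count: 2 + 1 + 4 + 5 + 0 + 4 + 8 = 24.
Total exposure: 1 + 3 + 5 + 4 + 1 + 6 + 7 = 27 weeks.
After the second batch: Gamma(68 + 24, 19 + 27) = Gamma(92, 46).
The posterior predictive for a window of length T is Negative Binomial with variance T·α'·(β'+T)/β'² = 5·92·51/2116 = 255/23.

255/23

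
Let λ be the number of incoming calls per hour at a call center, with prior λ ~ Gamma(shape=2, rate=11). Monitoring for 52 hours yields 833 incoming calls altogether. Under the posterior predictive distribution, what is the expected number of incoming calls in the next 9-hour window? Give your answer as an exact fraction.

835/7

Total count 833 over total exposure 52 hours.
Posterior: α' = 2 + 833 = 835, β' = 11 + 52 = 63.
Predictive mean over a 9-hour window = T·E[λ|data] = 9·835/63 = 835/7.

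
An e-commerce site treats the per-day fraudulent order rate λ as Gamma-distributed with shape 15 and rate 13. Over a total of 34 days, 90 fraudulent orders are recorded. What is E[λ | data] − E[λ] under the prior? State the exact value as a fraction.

660/611

Total count 90 over total exposure 34 days.
Conjugate update: add total count to the shape and total exposure to the rate, giving Gamma(105, 47).
Posterior mean = 105/47 = 105/47; prior mean = 15/13 = 15/13. Difference = 105/47 − 15/13 = 660/611.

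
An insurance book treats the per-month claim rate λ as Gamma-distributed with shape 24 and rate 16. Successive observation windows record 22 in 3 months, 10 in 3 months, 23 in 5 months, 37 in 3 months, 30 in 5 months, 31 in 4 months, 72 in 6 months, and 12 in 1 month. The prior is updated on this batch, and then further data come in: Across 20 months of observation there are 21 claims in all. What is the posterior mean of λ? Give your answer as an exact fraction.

Total count: 22 + 10 + 23 + 37 + 30 + 31 + 72 + 12 = 237.
Total exposure: 3 + 3 + 5 + 3 + 5 + 4 + 6 + 1 = 30 months.
After the first batch: Gamma(24 + 237, 16 + 30) = Gamma(261, 46).
Total count 21 over total exposure 20 months.
After the second batch: Gamma(261 + 21, 46 + 20) = Gamma(282, 66).
Posterior mean = α'/β' = 282/66 = 47/11.

47/11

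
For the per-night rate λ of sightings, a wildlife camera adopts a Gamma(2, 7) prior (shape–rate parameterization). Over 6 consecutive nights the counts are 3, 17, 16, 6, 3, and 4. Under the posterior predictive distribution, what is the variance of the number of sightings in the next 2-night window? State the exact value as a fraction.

1530/169

Total count: 3 + 17 + 16 + 6 + 3 + 4 = 49.
Total exposure: 6 nights.
By Gamma–Poisson conjugacy, the posterior is Gamma(α + Σx, β + Σt) = Gamma(2 + 49, 7 + 6) = Gamma(51, 13).
The posterior predictive for a window of length T is Negative Binomial with variance T·α'·(β'+T)/β'² = 2·51·15/169 = 1530/169.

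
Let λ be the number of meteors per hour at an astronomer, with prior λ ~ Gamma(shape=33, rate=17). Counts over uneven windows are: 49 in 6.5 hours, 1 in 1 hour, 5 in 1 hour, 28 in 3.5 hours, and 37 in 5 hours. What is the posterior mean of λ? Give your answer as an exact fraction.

9/2

Total count: 49 + 1 + 5 + 28 + 37 = 120.
Total exposure: 6.5 + 1 + 1 + 3.5 + 5 = 17 hours.
Gamma(α, β) with Poisson data over total exposure Σt gives posterior Gamma(α+Σx, β+Σt) = Gamma(153, 34).
Posterior mean = α'/β' = 153/34 = 9/2.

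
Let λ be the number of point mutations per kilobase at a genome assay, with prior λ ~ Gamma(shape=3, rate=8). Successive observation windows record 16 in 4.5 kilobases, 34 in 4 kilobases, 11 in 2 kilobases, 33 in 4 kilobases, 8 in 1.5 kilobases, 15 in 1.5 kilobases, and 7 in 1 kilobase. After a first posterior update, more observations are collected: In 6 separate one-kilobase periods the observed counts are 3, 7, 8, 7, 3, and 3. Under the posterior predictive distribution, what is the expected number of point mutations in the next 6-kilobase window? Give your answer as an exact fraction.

Total count: 16 + 34 + 11 + 33 + 8 + 15 + 7 = 124.
Total exposure: 4.5 + 4 + 2 + 4 + 1.5 + 1.5 + 1 = 18.5 kilobases.
After the first batch: Gamma(3 + 124, 8 + 18.5) = Gamma(127, 53/2).
Total count: 3 + 7 + 8 + 7 + 3 + 3 = 31.
Total exposure: 6 kilobases.
After the second batch: Gamma(127 + 31, 53/2 + 6) = Gamma(158, 65/2).
Predictive mean over a 6-kilobase window = T·E[λ|data] = 6·158/(65/2) = 1896/65.

1896/65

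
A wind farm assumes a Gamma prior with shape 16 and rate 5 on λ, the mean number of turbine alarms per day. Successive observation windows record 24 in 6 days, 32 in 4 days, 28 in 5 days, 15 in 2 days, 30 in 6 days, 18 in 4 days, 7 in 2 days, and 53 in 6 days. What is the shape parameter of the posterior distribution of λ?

223

Total count: 24 + 32 + 28 + 15 + 30 + 18 + 7 + 53 = 207.
Total exposure: 6 + 4 + 5 + 2 + 6 + 4 + 2 + 6 = 35 days.
Posterior: α' = 16 + 207 = 223, β' = 5 + 35 = 40.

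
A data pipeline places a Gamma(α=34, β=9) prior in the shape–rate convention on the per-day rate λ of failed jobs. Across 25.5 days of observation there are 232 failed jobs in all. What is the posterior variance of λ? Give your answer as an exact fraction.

1064/4761

Total count 232 over total exposure 25.5 days.
By Gamma–Poisson conjugacy, the posterior is Gamma(α + Σx, β + Σt) = Gamma(34 + 232, 9 + 25.5) = Gamma(266, 69/2).
Posterior variance = α'/β'² = 266/(4761/4) = 1064/4761.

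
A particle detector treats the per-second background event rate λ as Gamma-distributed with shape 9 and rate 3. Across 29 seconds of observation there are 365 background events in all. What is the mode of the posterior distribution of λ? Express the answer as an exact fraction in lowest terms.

373/32

Total count 365 over total exposure 29 seconds.
Conjugate update: add total count to the shape and total exposure to the rate, giving Gamma(374, 32).
Posterior mode = (α'−1)/β' = 373/32.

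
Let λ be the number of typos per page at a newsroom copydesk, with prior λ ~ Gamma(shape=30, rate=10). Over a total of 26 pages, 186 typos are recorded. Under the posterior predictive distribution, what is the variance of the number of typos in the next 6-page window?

42

Total count 186 over total exposure 26 pages.
The Gamma prior is conjugate for the Poisson rate, so λ | data ~ Gamma(30+186, 10+26) = Gamma(216, 36).
The posterior predictive for a window of length T is Negative Binomial with variance T·α'·(β'+T)/β'² = 6·216·42/1296 = 42.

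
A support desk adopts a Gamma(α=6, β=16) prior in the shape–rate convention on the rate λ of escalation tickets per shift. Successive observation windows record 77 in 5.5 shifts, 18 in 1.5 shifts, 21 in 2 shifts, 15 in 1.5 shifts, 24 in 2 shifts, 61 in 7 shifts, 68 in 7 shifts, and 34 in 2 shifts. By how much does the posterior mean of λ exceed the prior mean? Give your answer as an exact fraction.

4917/712

Total count: 77 + 18 + 21 + 15 + 24 + 61 + 68 + 34 = 318.
Total exposure: 5.5 + 1.5 + 2 + 1.5 + 2 + 7 + 7 + 2 = 28.5 shifts.
Conjugate update: add total count to the shape and total exposure to the rate, giving Gamma(324, 89/2).
Posterior mean = 324/(89/2) = 648/89; prior mean = 6/16 = 3/8. Difference = 648/89 − 3/8 = 4917/712.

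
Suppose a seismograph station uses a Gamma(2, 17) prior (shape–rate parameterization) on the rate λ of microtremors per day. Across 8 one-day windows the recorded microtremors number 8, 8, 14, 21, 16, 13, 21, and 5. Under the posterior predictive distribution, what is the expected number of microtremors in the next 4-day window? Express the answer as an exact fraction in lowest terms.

Total count: 8 + 8 + 14 + 21 + 16 + 13 + 21 + 5 = 106.
Total exposure: 8 days.
The Gamma prior is conjugate for the Poisson rate, so λ | data ~ Gamma(2+106, 17+8) = Gamma(108, 25).
Predictive mean over a 4-day window = T·E[λ|data] = 4·108/25 = 432/25.

432/25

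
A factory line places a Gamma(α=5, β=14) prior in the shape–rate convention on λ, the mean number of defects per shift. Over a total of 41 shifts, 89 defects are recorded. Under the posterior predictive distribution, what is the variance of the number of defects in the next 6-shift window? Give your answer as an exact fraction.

Total count 89 over total exposure 41 shifts.
Posterior: α' = 5 + 89 = 94, β' = 14 + 41 = 55.
The posterior predictive for a window of length T is Negative Binomial with variance T·α'·(β'+T)/β'² = 6·94·61/3025 = 34404/3025.

34404/3025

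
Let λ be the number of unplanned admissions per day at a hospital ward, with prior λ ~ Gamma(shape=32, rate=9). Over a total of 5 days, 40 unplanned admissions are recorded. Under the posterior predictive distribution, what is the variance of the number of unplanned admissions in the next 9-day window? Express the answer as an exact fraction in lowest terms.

Total count 40 over total exposure 5 days.
Posterior: α' = 32 + 40 = 72, β' = 9 + 5 = 14.
The posterior predictive for a window of length T is Negative Binomial with variance T·α'·(β'+T)/β'² = 9·72·23/196 = 3726/49.

3726/49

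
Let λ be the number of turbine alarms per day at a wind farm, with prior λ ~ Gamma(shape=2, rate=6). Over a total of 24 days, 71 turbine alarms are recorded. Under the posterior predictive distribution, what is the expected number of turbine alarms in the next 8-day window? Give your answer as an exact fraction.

292/15

Total count 71 over total exposure 24 days.
Conjugate update: add total count to the shape and total exposure to the rate, giving Gamma(73, 30).
Predictive mean over an 8-day window = T·E[λ|data] = 8·73/30 = 292/15.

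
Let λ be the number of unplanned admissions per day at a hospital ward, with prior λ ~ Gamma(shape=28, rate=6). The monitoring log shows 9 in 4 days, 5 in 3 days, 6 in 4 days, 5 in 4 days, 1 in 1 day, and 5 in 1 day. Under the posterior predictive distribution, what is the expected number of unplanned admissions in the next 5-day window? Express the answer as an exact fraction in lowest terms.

Total count: 9 + 5 + 6 + 5 + 1 + 5 = 31.
Total exposure: 4 + 3 + 4 + 4 + 1 + 1 = 17 days.
The Gamma prior is conjugate for the Poisson rate, so λ | data ~ Gamma(28+31, 6+17) = Gamma(59, 23).
Predictive mean over a 5-day window = T·E[λ|data] = 5·59/23 = 295/23.

295/23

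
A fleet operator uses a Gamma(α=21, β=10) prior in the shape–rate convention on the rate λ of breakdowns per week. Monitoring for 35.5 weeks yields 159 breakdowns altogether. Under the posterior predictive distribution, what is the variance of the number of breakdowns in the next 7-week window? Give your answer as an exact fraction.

5400/169

Total count 159 over total exposure 35.5 weeks.
The Gamma prior is conjugate for the Poisson rate, so λ | data ~ Gamma(21+159, 10+35.5) = Gamma(180, 91/2).
The posterior predictive for a window of length T is Negative Binomial with variance T·α'·(β'+T)/β'² = 7·180·(105/2)/(8281/4) = 5400/169.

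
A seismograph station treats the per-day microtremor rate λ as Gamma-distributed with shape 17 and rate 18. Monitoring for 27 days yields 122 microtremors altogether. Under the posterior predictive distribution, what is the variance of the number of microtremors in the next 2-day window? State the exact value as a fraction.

Total count 122 over total exposure 27 days.
Posterior: α' = 17 + 122 = 139, β' = 18 + 27 = 45.
The posterior predictive for a window of length T is Negative Binomial with variance T·α'·(β'+T)/β'² = 2·139·47/2025 = 13066/2025.

13066/2025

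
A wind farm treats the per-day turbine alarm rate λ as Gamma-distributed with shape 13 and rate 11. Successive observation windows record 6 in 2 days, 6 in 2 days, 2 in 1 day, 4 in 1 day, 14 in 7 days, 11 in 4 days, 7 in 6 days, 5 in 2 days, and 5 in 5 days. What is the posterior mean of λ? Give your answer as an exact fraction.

Total count: 6 + 6 + 2 + 4 + 14 + 11 + 7 + 5 + 5 = 60.
Total exposure: 2 + 2 + 1 + 1 + 7 + 4 + 6 + 2 + 5 = 30 days.
Posterior: α' = 13 + 60 = 73, β' = 11 + 30 = 41.
Posterior mean = α'/β' = 73/41.

73/41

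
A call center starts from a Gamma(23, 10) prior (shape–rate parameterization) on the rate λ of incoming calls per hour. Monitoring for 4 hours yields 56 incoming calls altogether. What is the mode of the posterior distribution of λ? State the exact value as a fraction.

Total count 56 over total exposure 4 hours.
Posterior: α' = 23 + 56 = 79, β' = 10 + 4 = 14.
Posterior mode = (α'−1)/β' = 78/14 = 39/7.

39/7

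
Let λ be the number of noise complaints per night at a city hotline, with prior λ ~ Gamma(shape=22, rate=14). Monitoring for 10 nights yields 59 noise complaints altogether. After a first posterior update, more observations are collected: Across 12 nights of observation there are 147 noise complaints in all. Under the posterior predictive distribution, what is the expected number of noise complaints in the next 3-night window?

19

Total count 59 over total exposure 10 nights.
After the first batch: Gamma(22 + 59, 14 + 10) = Gamma(81, 24).
Total count 147 over total exposure 12 nights.
After the second batch: Gamma(81 + 147, 24 + 12) = Gamma(228, 36).
Predictive mean over a 3-night window = T·E[λ|data] = 3·228/36 = 19.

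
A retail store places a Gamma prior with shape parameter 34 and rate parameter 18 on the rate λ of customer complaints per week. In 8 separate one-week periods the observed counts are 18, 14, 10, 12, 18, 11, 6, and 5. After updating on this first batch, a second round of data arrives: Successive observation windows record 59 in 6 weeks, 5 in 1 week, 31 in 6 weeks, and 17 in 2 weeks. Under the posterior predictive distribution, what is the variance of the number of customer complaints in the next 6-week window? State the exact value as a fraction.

67680/1681

Total count: 18 + 14 + 10 + 12 + 18 + 11 + 6 + 5 = 94.
Total exposure: 8 weeks.
After the first batch: Gamma(34 + 94, 18 + 8) = Gamma(128, 26).
Total count: 59 + 5 + 31 + 17 = 112.
Total exposure: 6 + 1 + 6 + 2 = 15 weeks.
After the second batch: Gamma(128 + 112, 26 + 15) = Gamma(240, 41).
The posterior predictive for a window of length T is Negative Binomial with variance T·α'·(β'+T)/β'² = 6·240·47/1681 = 67680/1681.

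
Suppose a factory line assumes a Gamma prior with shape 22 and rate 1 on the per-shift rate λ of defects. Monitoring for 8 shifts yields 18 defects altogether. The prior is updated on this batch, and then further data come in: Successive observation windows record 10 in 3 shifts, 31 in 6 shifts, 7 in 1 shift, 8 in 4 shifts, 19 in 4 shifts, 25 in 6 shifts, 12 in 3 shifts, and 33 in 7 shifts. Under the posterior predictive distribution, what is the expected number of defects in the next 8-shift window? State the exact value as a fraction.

1480/43

Total count 18 over total exposure 8 shifts.
After the first batch: Gamma(22 + 18, 1 + 8) = Gamma(40, 9).
Total count: 10 + 31 + 7 + 8 + 19 + 25 + 12 + 33 = 145.
Total exposure: 3 + 6 + 1 + 4 + 4 + 6 + 3 + 7 = 34 shifts.
After the second batch: Gamma(40 + 145, 9 + 34) = Gamma(185, 43).
Predictive mean over an 8-shift window = T·E[λ|data] = 8·185/43 = 1480/43.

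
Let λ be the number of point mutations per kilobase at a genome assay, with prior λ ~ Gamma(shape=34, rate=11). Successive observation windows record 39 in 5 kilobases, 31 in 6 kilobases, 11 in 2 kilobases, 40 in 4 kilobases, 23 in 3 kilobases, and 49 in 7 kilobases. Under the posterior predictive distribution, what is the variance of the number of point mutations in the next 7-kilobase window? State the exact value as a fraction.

Total count: 39 + 31 + 11 + 40 + 23 + 49 = 193.
Total exposure: 5 + 6 + 2 + 4 + 3 + 7 = 27 kilobases.
By Gamma–Poisson conjugacy, the posterior is Gamma(α + Σx, β + Σt) = Gamma(34 + 193, 11 + 27) = Gamma(227, 38).
The posterior predictive for a window of length T is Negative Binomial with variance T·α'·(β'+T)/β'² = 7·227·45/1444 = 71505/1444.

71505/1444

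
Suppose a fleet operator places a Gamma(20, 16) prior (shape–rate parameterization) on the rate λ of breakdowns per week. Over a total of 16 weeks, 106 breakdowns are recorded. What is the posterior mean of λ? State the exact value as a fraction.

63/16

Total count 106 over total exposure 16 weeks.
By Gamma–Poisson conjugacy, the posterior is Gamma(α + Σx, β + Σt) = Gamma(20 + 106, 16 + 16) = Gamma(126, 32).
Posterior mean = α'/β' = 126/32 = 63/16.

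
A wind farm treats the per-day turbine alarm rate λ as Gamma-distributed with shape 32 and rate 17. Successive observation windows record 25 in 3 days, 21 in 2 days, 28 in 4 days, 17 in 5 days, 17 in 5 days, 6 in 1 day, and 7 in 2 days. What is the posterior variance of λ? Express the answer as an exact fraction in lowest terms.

Total count: 25 + 21 + 28 + 17 + 17 + 6 + 7 = 121.
Total exposure: 3 + 2 + 4 + 5 + 5 + 1 + 2 = 22 days.
Gamma(α, β) with Poisson data over total exposure Σt gives posterior Gamma(α+Σx, β+Σt) = Gamma(153, 39).
Posterior variance = α'/β'² = 153/1521 = 17/169.

17/169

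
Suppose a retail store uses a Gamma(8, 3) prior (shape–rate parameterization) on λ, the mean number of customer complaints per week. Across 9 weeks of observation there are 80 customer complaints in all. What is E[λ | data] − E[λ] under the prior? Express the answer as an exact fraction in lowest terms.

14/3

Total count 80 over total exposure 9 weeks.
The Gamma prior is conjugate for the Poisson rate, so λ | data ~ Gamma(8+80, 3+9) = Gamma(88, 12).
Posterior mean = 88/12 = 22/3; prior mean = 8/3 = 8/3. Difference = 22/3 − 8/3 = 14/3.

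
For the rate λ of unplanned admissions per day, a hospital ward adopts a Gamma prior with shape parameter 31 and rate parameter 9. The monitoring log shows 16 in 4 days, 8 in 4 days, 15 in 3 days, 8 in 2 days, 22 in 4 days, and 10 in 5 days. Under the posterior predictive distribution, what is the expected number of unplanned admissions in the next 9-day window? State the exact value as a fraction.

Total count: 16 + 8 + 15 + 8 + 22 + 10 = 79.
Total exposure: 4 + 4 + 3 + 2 + 4 + 5 = 22 days.
Gamma(α, β) with Poisson data over total exposure Σt gives posterior Gamma(α+Σx, β+Σt) = Gamma(110, 31).
Predictive mean over a 9-day window = T·E[λ|data] = 9·110/31 = 990/31.

990/31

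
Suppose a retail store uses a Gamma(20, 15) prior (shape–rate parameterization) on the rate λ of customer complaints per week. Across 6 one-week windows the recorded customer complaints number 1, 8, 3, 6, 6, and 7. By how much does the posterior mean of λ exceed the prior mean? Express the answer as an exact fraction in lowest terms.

Total count: 1 + 8 + 3 + 6 + 6 + 7 = 31.
Total exposure: 6 weeks.
By Gamma–Poisson conjugacy, the posterior is Gamma(α + Σx, β + Σt) = Gamma(20 + 31, 15 + 6) = Gamma(51, 21).
Posterior mean = 51/21 = 17/7; prior mean = 20/15 = 4/3. Difference = 17/7 − 4/3 = 23/21.

23/21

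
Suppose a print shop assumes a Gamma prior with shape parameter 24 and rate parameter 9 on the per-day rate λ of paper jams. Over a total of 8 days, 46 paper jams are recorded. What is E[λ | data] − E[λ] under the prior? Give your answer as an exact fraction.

Total count 46 over total exposure 8 days.
The Gamma prior is conjugate for the Poisson rate, so λ | data ~ Gamma(24+46, 9+8) = Gamma(70, 17).
Posterior mean = 70/17 = 70/17; prior mean = 24/9 = 8/3. Difference = 70/17 − 8/3 = 74/51.

74/51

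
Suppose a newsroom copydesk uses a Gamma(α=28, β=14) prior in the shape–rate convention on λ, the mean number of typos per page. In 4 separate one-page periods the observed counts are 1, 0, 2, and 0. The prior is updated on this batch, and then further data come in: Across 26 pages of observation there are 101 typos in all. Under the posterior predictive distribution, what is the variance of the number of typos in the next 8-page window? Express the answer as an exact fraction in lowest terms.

312/11

Total count: 1 + 0 + 2 + 0 = 3.
Total exposure: 4 pages.
After the first batch: Gamma(28 + 3, 14 + 4) = Gamma(31, 18).
Total count 101 over total exposure 26 pages.
After the second batch: Gamma(31 + 101, 18 + 26) = Gamma(132, 44).
The posterior predictive for a window of length T is Negative Binomial with variance T·α'·(β'+T)/β'² = 8·132·52/1936 = 312/11.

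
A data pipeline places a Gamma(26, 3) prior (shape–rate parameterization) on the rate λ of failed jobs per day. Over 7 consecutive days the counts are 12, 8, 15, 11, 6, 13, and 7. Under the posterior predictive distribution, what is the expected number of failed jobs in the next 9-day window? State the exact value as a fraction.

Total count: 12 + 8 + 15 + 11 + 6 + 13 + 7 = 72.
Total exposure: 7 days.
Gamma(α, β) with Poisson data over total exposure Σt gives posterior Gamma(α+Σx, β+Σt) = Gamma(98, 10).
Predictive mean over a 9-day window = T·E[λ|data] = 9·98/10 = 441/5.

441/5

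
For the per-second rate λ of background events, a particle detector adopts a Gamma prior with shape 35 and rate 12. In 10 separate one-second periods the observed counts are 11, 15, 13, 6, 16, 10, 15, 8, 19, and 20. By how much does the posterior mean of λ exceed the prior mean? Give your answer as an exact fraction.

623/132

Total count: 11 + 15 + 13 + 6 + 16 + 10 + 15 + 8 + 19 + 20 = 133.
Total exposure: 10 seconds.
Posterior: α' = 35 + 133 = 168, β' = 12 + 10 = 22.
Posterior mean = 168/22 = 84/11; prior mean = 35/12 = 35/12. Difference = 84/11 − 35/12 = 623/132.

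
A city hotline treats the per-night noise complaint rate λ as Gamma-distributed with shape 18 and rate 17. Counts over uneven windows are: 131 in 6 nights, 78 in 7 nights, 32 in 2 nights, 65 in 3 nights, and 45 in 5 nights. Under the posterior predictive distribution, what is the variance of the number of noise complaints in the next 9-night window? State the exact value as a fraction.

162729/1600

Total count: 131 + 78 + 32 + 65 + 45 = 351.
Total exposure: 6 + 7 + 2 + 3 + 5 = 23 nights.
By Gamma–Poisson conjugacy, the posterior is Gamma(α + Σx, β + Σt) = Gamma(18 + 351, 17 + 23) = Gamma(369, 40).
The posterior predictive for a window of length T is Negative Binomial with variance T·α'·(β'+T)/β'² = 9·369·49/1600 = 162729/1600.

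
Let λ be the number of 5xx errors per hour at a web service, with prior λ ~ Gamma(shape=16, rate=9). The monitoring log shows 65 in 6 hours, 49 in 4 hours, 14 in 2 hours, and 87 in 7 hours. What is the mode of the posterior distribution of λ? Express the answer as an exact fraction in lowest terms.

115/14

Total count: 65 + 49 + 14 + 87 = 215.
Total exposure: 6 + 4 + 2 + 7 = 19 hours.
By Gamma–Poisson conjugacy, the posterior is Gamma(α + Σx, β + Σt) = Gamma(16 + 215, 9 + 19) = Gamma(231, 28).
Posterior mode = (α'−1)/β' = 230/28 = 115/14.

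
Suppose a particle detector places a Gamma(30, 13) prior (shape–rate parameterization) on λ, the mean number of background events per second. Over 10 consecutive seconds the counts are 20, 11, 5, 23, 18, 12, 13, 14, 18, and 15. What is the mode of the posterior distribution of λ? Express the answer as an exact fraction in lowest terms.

Total count: 20 + 11 + 5 + 23 + 18 + 12 + 13 + 14 + 18 + 15 = 149.
Total exposure: 10 seconds.
By Gamma–Poisson conjugacy, the posterior is Gamma(α + Σx, β + Σt) = Gamma(30 + 149, 13 + 10) = Gamma(179, 23).
Posterior mode = (α'−1)/β' = 178/23.

178/23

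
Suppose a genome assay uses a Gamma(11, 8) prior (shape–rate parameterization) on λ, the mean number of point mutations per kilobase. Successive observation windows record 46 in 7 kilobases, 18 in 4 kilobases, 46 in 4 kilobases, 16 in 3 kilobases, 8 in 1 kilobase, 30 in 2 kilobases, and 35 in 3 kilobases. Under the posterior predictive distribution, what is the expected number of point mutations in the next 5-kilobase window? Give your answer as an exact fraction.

Total count: 46 + 18 + 46 + 16 + 8 + 30 + 35 = 199.
Total exposure: 7 + 4 + 4 + 3 + 1 + 2 + 3 = 24 kilobases.
Conjugate update: add total count to the shape and total exposure to the rate, giving Gamma(210, 32).
Predictive mean over a 5-kilobase window = T·E[λ|data] = 5·210/32 = 525/16.

525/16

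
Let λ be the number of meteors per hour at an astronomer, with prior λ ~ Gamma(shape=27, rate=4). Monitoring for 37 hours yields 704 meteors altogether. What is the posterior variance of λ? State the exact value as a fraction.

731/1681

Total count 704 over total exposure 37 hours.
Posterior: α' = 27 + 704 = 731, β' = 4 + 37 = 41.
Posterior variance = α'/β'² = 731/1681.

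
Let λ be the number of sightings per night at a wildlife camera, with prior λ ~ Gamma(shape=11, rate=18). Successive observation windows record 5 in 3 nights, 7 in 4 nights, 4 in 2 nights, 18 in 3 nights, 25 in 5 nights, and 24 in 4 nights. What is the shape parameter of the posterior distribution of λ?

Total count: 5 + 7 + 4 + 18 + 25 + 24 = 83.
Total exposure: 3 + 4 + 2 + 3 + 5 + 4 = 21 nights.
The Gamma prior is conjugate for the Poisson rate, so λ | data ~ Gamma(11+83, 18+21) = Gamma(94, 39).

94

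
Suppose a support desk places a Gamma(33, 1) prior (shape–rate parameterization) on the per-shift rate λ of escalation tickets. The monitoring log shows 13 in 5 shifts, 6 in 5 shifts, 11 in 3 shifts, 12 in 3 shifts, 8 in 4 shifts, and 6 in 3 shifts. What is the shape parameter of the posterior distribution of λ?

89

Total count: 13 + 6 + 11 + 12 + 8 + 6 = 56.
Total exposure: 5 + 5 + 3 + 3 + 4 + 3 = 23 shifts.
Posterior: α' = 33 + 56 = 89, β' = 1 + 23 = 24.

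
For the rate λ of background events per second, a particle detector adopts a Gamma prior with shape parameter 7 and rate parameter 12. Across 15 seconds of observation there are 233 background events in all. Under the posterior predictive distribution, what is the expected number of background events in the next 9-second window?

Total count 233 over total exposure 15 seconds.
Conjugate update: add total count to the shape and total exposure to the rate, giving Gamma(240, 27).
Predictive mean over a 9-second window = T·E[λ|data] = 9·240/27 = 80.

80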